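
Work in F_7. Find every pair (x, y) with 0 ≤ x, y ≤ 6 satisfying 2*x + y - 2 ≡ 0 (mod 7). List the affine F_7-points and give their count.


Affine F_7-points: {(0, 2), (1, 0), (2, 5), (3, 3), (4, 1), (5, 6), (6, 4)}; count = 7.

For each of the 49 pairs (x, y) ∈ F_7², evaluate f(x, y) mod 7. Record the zeros.
  x = 0: [0↦5, 1↦6, 2↦0, 3↦1, 4↦2, 5↦3, 6↦4]  zeros at y ∈ {2}
  x = 1: [0↦0, 1↦1, 2↦2, 3↦3, 4↦4, 5↦5, 6↦6]  zeros at y ∈ {0}
  x = 2: [0↦2, 1↦3, 2↦4, 3↦5, 4↦6, 5↦0, 6↦1]  zeros at y ∈ {5}
  x = 3: [0↦4, 1↦5, 2↦6, 3↦0, 4↦1, 5↦2, 6↦3]  zeros at y ∈ {3}
  x = 4: [0↦6, 1↦0, 2↦1, 3↦2, 4↦3, 5↦4, 6↦5]  zeros at y ∈ {1}
  x = 5: [0↦1, 1↦2, 2↦3, 3↦4, 4↦5, 5↦6, 6↦0]  zeros at y ∈ {6}
  x = 6: [0↦3, 1↦4, 2↦5, 3↦6, 4↦0, 5↦1, 6↦2]  zeros at y ∈ {4}
Collecting zeros: affine points = {(0, 2), (1, 0), (2, 5), (3, 3), (4, 1), (5, 6), (6, 4)}.
Total count |C(F_7)_aff| = 7.


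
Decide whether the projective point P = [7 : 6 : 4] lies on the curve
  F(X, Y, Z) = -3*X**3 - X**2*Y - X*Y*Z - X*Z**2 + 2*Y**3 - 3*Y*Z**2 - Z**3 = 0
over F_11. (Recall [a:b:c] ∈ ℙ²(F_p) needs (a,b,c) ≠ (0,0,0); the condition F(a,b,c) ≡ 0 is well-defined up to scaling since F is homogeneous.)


F(7,6,4) ≡ 6 (mod 11); P is NOT on the curve.

Evaluate F(7, 6, 4) term-by-term (mod 11).
  -3*X**3 ↦ -3·343·1·1 = -1029
  -X**2*Y ↦ -1·49·6·1 = -294
  -X*Y*Z ↦ -1·7·6·4 = -168
  -X*Z**2 ↦ -1·7·1·16 = -112
  2*Y**3 ↦ 2·1·216·1 = 432
  -3*Y*Z**2 ↦ -3·1·6·16 = -288
  -Z**3 ↦ -1·1·1·64 = -64
Sum: F(7, 6, 4) = (-1029) + (-294) + (-168) + (-112) + (432) + (-288) + (-64) = -1523.
Reducing mod 11: -1523 ≡ 6 (mod 11).
Since F(a, b, c) ≡ 6 ≠ 0 (mod 11), P does NOT lie on the curve.


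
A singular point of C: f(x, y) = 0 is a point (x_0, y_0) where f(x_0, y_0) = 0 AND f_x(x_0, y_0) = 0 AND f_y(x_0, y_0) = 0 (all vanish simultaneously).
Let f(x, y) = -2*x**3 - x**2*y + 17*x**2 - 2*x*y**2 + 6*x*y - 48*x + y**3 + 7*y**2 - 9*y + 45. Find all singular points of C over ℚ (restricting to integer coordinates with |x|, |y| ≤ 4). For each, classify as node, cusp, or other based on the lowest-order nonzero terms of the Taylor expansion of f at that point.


Singular points: {(3, 0)}; classification: node.

Compute partial derivatives:
  f_x = -6*x**2 - 2*x*y + 34*x - 2*y**2 + 6*y - 48.
  f_y = -x**2 - 4*x*y + 6*x + 3*y**2 + 14*y - 9.
Scan x_0 ∈ {−4, ..., 4}. For each x_0, f_y(x_0, y) is a polynomial in y; find its integer roots y ∈ {−4, ..., 4}, then test f_x and f at those candidates.
  x = -4: f_y(-4, y) = 3*y**2 + 30*y - 49; no integer root y with |y| ≤ 4.
  x = -3: f_y(-3, y) = 3*y**2 + 26*y - 36; no integer root y with |y| ≤ 4.
  x = -2: f_y(-2, y) = 3*y**2 + 22*y - 25; vanishes at y ∈ {1}. (-2, 1): f_x = -132 ≠ 0.
  x = -1: f_y(-1, y) = 3*y**2 + 18*y - 16; no integer root y with |y| ≤ 4.
  x = 0: f_y(0, y) = 3*y**2 + 14*y - 9; no integer root y with |y| ≤ 4.
  x = 1: f_y(1, y) = 3*y**2 + 10*y - 4; no integer root y with |y| ≤ 4.
  x = 2: f_y(2, y) = 3*y**2 + 6*y - 1; no integer root y with |y| ≤ 4.
  x = 3: f_y(3, y) = 3*y**2 + 2*y; vanishes at y ∈ {0}. (3, 0): f_x = 0, f = 0 — SINGULAR.
  x = 4: f_y(4, y) = 3*y**2 - 2*y - 1; vanishes at y ∈ {1}. (4, 1): f_x = -12 ≠ 0.
Only singular point on the grid: (3, 0).
Classify: substitute x = 3 + u, y = 0 + v and expand: f = -2*u**3 - u**2*v - u**2 - 2*u*v**2 + v**3 + v**2.
No constant or linear terms (consistent with a singular point). Quadratic part: -u**2 + v**2. Cubic part: -2*u**3 - u**2*v - 2*u*v**2 + v**3.
The quadratic part v**2 - u**2 = (v − u)(v + u) splits into two distinct linear factors, so there are two distinct tangent lines y − 0 = ±(x − 3) — this is a node (ordinary double point).
Classification: node.


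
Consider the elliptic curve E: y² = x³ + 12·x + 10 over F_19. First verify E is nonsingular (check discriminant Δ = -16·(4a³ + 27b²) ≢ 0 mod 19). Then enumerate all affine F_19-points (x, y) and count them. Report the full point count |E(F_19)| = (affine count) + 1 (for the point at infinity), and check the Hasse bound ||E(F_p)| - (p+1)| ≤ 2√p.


Affine points = {(1, 2), (1, 17), (2, 2), (2, 17), (3, 4), (3, 15), (5, 9), (5, 10), (7, 0), (9, 7), (9, 12), (10, 3), (10, 16), (12, 1), (12, 18), (13, 8), (13, 11), (16, 2), (16, 17), (17, 4), (17, 15), (18, 4), (18, 15)}; affine count = 23; |E(F_19)| = 24.

Discriminant check: Δ ∝ 4a³ + 27b² = 4·12³ + 27·10² = 4·1728 + 27·100 ≡ 17 (mod 19). Nonzero ⇒ E is nonsingular.
For each x ∈ F_19, compute rhs = x³ + 12·x + 10 mod 19, then count y ∈ F_19 with y² ≡ rhs.
  x = 0: rhs = 10, matching y values: none (0 points).
  x = 1: rhs = 4, matching y values: 2, 17 (2 points).
  x = 2: rhs = 4, matching y values: 2, 17 (2 points).
  x = 3: rhs = 16, matching y values: 4, 15 (2 points).
  x = 4: rhs = 8, matching y values: none (0 points).
  x = 5: rhs = 5, matching y values: 9, 10 (2 points).
  x = 6: rhs = 13, matching y values: none (0 points).
  x = 7: rhs = 0, matching y values: 0 (1 points).
  x = 8: rhs = 10, matching y values: none (0 points).
  x = 9: rhs = 11, matching y values: 7, 12 (2 points).
  x = 10: rhs = 9, matching y values: 3, 16 (2 points).
  x = 11: rhs = 10, matching y values: none (0 points).
  x = 12: rhs = 1, matching y values: 1, 18 (2 points).
  x = 13: rhs = 7, matching y values: 8, 11 (2 points).
  x = 14: rhs = 15, matching y values: none (0 points).
  x = 15: rhs = 12, matching y values: none (0 points).
  x = 16: rhs = 4, matching y values: 2, 17 (2 points).
  x = 17: rhs = 16, matching y values: 4, 15 (2 points).
  x = 18: rhs = 16, matching y values: 4, 15 (2 points).
Total affine count: 23.
Full point count |E(F_19)| = 23 + 1 = 24.
Hasse bound: |24 − (19+1)| = |4| = 4 ≤ 2√19 ≈ 8.7178 ✓.


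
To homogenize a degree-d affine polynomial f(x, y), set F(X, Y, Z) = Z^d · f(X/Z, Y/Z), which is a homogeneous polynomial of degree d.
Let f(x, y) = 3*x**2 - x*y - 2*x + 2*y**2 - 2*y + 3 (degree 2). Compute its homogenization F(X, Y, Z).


F(X, Y, Z) = 3*X**2 - X*Y - 2*X*Z + 2*Y**2 - 2*Y*Z + 3*Z**2

deg(f) = 2.
Substitute x = X/Z, y = Y/Z into f, then multiply by Z^2.
  monomial 3·x^2·y^0 ↦ 3·X^2·Y^0·Z^0.
  monomial -1·x^1·y^1 ↦ -1·X^1·Y^1·Z^0.
  monomial -2·x^1·y^0 ↦ -2·X^1·Y^0·Z^1.
  monomial 2·x^0·y^2 ↦ 2·X^0·Y^2·Z^0.
  monomial -2·x^0·y^1 ↦ -2·X^0·Y^1·Z^1.
  monomial 3·x^0·y^0 ↦ 3·X^0·Y^0·Z^2.
Collecting: F(X, Y, Z) = 3*X**2 - X*Y - 2*X*Z + 2*Y**2 - 2*Y*Z + 3*Z**2.


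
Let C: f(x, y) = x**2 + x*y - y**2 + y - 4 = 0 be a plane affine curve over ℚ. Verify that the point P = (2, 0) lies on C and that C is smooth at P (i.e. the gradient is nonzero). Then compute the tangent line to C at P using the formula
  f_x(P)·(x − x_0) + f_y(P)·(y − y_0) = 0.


Tangent line at P: 4*x + 3*y - 8 = 0.

Step 1: f(2, 0) = 0, so P lies on C.
Step 2: partial derivatives
  f_x(x, y) = 2*x + y, f_y(x, y) = x - 2*y + 1.
  f_x(P) = 4, f_y(P) = 3 (gradient nonzero, so P is smooth).
Step 3: tangent line at P: 4·(x − 2) + 3·(y − 0) = 0.
Expanding: 4*x + 3*y - 8 = 0.


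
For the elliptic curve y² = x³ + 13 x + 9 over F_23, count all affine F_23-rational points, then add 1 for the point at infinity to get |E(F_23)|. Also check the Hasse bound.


Affine points = {(0, 3), (0, 20), (1, 0), (3, 11), (3, 12), (6, 2), (6, 21), (7, 11), (7, 12), (8, 2), (8, 21), (9, 2), (9, 21), (10, 9), (10, 14), (13, 11), (13, 12), (16, 9), (16, 14), (18, 7), (18, 16), (19, 10), (19, 13), (20, 9), (20, 14), (22, 8), (22, 15)}; affine count = 27; |E(F_23)| = 28.

Discriminant check: Δ ∝ 4a³ + 27b² = 4·13³ + 27·9² = 4·2197 + 27·81 ≡ 4 (mod 23). Nonzero ⇒ E is nonsingular.
For each x ∈ F_23, compute rhs = x³ + 13·x + 9 mod 23, then count y ∈ F_23 with y² ≡ rhs.
  x = 0: rhs = 9, matching y values: 3, 20 (2 points).
  x = 1: rhs = 0, matching y values: 0 (1 points).
  x = 2: rhs = 20, matching y values: none (0 points).
  x = 3: rhs = 6, matching y values: 11, 12 (2 points).
  x = 4: rhs = 10, matching y values: none (0 points).
  x = 5: rhs = 15, matching y values: none (0 points).
  x = 6: rhs = 4, matching y values: 2, 21 (2 points).
  x = 7: rhs = 6, matching y values: 11, 12 (2 points).
  x = 8: rhs = 4, matching y values: 2, 21 (2 points).
  x = 9: rhs = 4, matching y values: 2, 21 (2 points).
  x = 10: rhs = 12, matching y values: 9, 14 (2 points).
  x = 11: rhs = 11, matching y values: none (0 points).
  x = 12: rhs = 7, matching y values: none (0 points).
  x = 13: rhs = 6, matching y values: 11, 12 (2 points).
  x = 14: rhs = 14, matching y values: none (0 points).
  x = 15: rhs = 14, matching y values: none (0 points).
  x = 16: rhs = 12, matching y values: 9, 14 (2 points).
  x = 17: rhs = 14, matching y values: none (0 points).
  x = 18: rhs = 3, matching y values: 7, 16 (2 points).
  x = 19: rhs = 8, matching y values: 10, 13 (2 points).
  x = 20: rhs = 12, matching y values: 9, 14 (2 points).
  x = 21: rhs = 21, matching y values: none (0 points).
  x = 22: rhs = 18, matching y values: 8, 15 (2 points).
Total affine count: 27.
Full point count |E(F_23)| = 27 + 1 = 28.
Hasse bound: |28 − (23+1)| = |4| = 4 ≤ 2√23 ≈ 9.5917 ✓.


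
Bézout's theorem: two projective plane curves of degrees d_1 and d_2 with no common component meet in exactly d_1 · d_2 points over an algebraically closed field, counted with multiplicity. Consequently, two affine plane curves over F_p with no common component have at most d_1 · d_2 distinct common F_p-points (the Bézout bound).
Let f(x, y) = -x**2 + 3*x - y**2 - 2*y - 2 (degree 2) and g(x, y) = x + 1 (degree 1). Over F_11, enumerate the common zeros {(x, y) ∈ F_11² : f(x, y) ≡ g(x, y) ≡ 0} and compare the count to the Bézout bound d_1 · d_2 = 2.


Common zeros: ∅; count = 0; Bézout bound = 2.

deg(f) = 2, deg(g) = 1, so Bézout bound = 2.
Scan x ∈ F_11. For each x, list the y ∈ F_11 with f(x, y) ≡ 0 and those with g(x, y) ≡ 0 (mod 11); the common zeros in that column are the intersection.
  x = 0: f ≡ 0 at y ∈ ∅; g ≡ 0 at y ∈ ∅; common: ∅.
  x = 1: f ≡ 0 at y ∈ {0, 9}; g ≡ 0 at y ∈ ∅; common: ∅.
  x = 2: f ≡ 0 at y ∈ {0, 9}; g ≡ 0 at y ∈ ∅; common: ∅.
  x = 3: f ≡ 0 at y ∈ ∅; g ≡ 0 at y ∈ ∅; common: ∅.
  x = 4: f ≡ 0 at y ∈ ∅; g ≡ 0 at y ∈ ∅; common: ∅.
  x = 5: f ≡ 0 at y ∈ {10}; g ≡ 0 at y ∈ ∅; common: ∅.
  x = 6: f ≡ 0 at y ∈ {4, 5}; g ≡ 0 at y ∈ ∅; common: ∅.
  x = 7: f ≡ 0 at y ∈ {1, 8}; g ≡ 0 at y ∈ ∅; common: ∅.
  x = 8: f ≡ 0 at y ∈ {4, 5}; g ≡ 0 at y ∈ ∅; common: ∅.
  x = 9: f ≡ 0 at y ∈ {10}; g ≡ 0 at y ∈ ∅; common: ∅.
  x = 10: f ≡ 0 at y ∈ ∅; g ≡ 0 at y ∈ {0, 1, 2, 3, 4, 5, 6, 7, 8, 9, 10}; common: ∅.
Collecting: common zeros = ∅, so the count is 0.
Comparison with the Bézout bound: 0 ≤ 2 = deg(f)·deg(g), as expected for curves with no common component (the affine F_11-count falls short of the bound because intersections may lie at infinity, over extension fields, or carry multiplicity).


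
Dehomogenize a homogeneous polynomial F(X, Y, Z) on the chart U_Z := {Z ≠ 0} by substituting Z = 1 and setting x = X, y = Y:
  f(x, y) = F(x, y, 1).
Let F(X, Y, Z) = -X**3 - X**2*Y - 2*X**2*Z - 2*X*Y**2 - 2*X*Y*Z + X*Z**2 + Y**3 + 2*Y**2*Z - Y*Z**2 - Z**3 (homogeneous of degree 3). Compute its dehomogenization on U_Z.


f(x, y) = -x**3 - x**2*y - 2*x**2 - 2*x*y**2 - 2*x*y + x + y**3 + 2*y**2 - y - 1

On U_Z we set Z = 1. Each monomial c·X^i·Y^j·Z^k in F becomes c·x^i·y^j·1^k = c·x^i·y^j.
Substituting Z = 1: F(X, Y, 1) = -x**3 - x**2*y - 2*x**2 - 2*x*y**2 - 2*x*y + x + y**3 + 2*y**2 - y - 1.
Note: deg(f) ≤ deg(F) = 3; strict inequality happens when F is divisible by Z (lost terms).


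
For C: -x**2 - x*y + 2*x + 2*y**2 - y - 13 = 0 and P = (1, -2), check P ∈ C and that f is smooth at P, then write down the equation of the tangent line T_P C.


Tangent line at P: 2*x - 10*y - 22 = 0.

Step 1: f(1, -2) = 0, so P lies on C.
Step 2: partial derivatives
  f_x(x, y) = -2*x - y + 2, f_y(x, y) = -x + 4*y - 1.
  f_x(P) = 2, f_y(P) = -10 (gradient nonzero, so P is smooth).
Step 3: tangent line at P: 2·(x − 1) + -10·(y − -2) = 0.
Expanding: 2*x - 10*y - 22 = 0.


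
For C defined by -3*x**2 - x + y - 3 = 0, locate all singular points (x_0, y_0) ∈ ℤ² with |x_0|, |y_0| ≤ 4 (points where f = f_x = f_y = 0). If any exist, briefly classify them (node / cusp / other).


No singular points in the scanned grid; C is smooth there.

Compute partial derivatives:
  f_x = -6*x - 1.
  f_y = 1.
f_y = 1 is a nonzero constant, so f_y never vanishes: no point (x, y) can satisfy f = f_x = f_y = 0. In particular no (x, y) ∈ {−4, ..., 4}² is singular; the curve is smooth.


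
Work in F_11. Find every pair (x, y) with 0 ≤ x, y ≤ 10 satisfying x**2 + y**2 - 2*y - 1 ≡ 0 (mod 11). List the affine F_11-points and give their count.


Affine F_11-points: {(1, 0), (1, 2), (2, 4), (2, 9), (3, 3), (3, 10), (8, 3), (8, 10), (9, 4), (9, 9), (10, 0), (10, 2)}; count = 12.

For each of the 121 pairs (x, y) ∈ F_11², evaluate f(x, y) mod 11. Record the zeros.
  x = 0: [0↦10, 1↦9, 2↦10, 3↦2, 4↦7, 5↦3, 6↦1, 7↦1, 8↦3, 9↦7, 10↦2]  zeros at y ∈ ∅
  x = 1: [0↦0, 1↦10, 2↦0, 3↦3, 4↦8, 5↦4, 6↦2, 7↦2, 8↦4, 9↦8, 10↦3]  zeros at y ∈ {0, 2}
  x = 2: [0↦3, 1↦2, 2↦3, 3↦6, 4↦0, 5↦7, 6↦5, 7↦5, 8↦7, 9↦0, 10↦6]  zeros at y ∈ {4, 9}
  x = 3: [0↦8, 1↦7, 2↦8, 3↦0, 4↦5, 5↦1, 6↦10, 7↦10, 8↦1, 9↦5, 10↦0]  zeros at y ∈ {3, 10}
  x = 4: [0↦4, 1↦3, 2↦4, 3↦7, 4↦1, 5↦8, 6↦6, 7↦6, 8↦8, 9↦1, 10↦7]  zeros at y ∈ ∅
  x = 5: [0↦2, 1↦1, 2↦2, 3↦5, 4↦10, 5↦6, 6↦4, 7↦4, 8↦6, 9↦10, 10↦5]  zeros at y ∈ ∅
  x = 6: [0↦2, 1↦1, 2↦2, 3↦5, 4↦10, 5↦6, 6↦4, 7↦4, 8↦6, 9↦10, 10↦5]  zeros at y ∈ ∅
  x = 7: [0↦4, 1↦3, 2↦4, 3↦7, 4↦1, 5↦8, 6↦6, 7↦6, 8↦8, 9↦1, 10↦7]  zeros at y ∈ ∅
  x = 8: [0↦8, 1↦7, 2↦8, 3↦0, 4↦5, 5↦1, 6↦10, 7↦10, 8↦1, 9↦5, 10↦0]  zeros at y ∈ {3, 10}
  x = 9: [0↦3, 1↦2, 2↦3, 3↦6, 4↦0, 5↦7, 6↦5, 7↦5, 8↦7, 9↦0, 10↦6]  zeros at y ∈ {4, 9}
  x = 10: [0↦0, 1↦10, 2↦0, 3↦3, 4↦8, 5↦4, 6↦2, 7↦2, 8↦4, 9↦8, 10↦3]  zeros at y ∈ {0, 2}
Collecting zeros: affine points = {(1, 0), (1, 2), (2, 4), (2, 9), (3, 3), (3, 10), (8, 3), (8, 10), (9, 4), (9, 9), (10, 0), (10, 2)}.
Total count |C(F_11)_aff| = 12.


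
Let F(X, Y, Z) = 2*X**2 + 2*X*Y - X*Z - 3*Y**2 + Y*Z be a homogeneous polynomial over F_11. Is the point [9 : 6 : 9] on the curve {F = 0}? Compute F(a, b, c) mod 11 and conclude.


F(9,6,9) ≡ 3 (mod 11); P is NOT on the curve.

Evaluate F(9, 6, 9) term-by-term (mod 11).
  2*X**2 ↦ 2·81·1·1 = 162
  2*X*Y ↦ 2·9·6·1 = 108
  -X*Z ↦ -1·9·1·9 = -81
  -3*Y**2 ↦ -3·1·36·1 = -108
  Y*Z ↦ 1·1·6·9 = 54
Sum: F(9, 6, 9) = (162) + (108) + (-81) + (-108) + (54) = 135.
Reducing mod 11: 135 ≡ 3 (mod 11).
Since F(a, b, c) ≡ 3 ≠ 0 (mod 11), P does NOT lie on the curve.


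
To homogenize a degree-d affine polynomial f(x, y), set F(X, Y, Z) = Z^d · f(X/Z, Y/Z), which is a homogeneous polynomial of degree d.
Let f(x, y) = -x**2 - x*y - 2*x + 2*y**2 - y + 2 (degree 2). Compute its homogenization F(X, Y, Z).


F(X, Y, Z) = -X**2 - X*Y - 2*X*Z + 2*Y**2 - Y*Z + 2*Z**2

deg(f) = 2.
Substitute x = X/Z, y = Y/Z into f, then multiply by Z^2.
  monomial -1·x^2·y^0 ↦ -1·X^2·Y^0·Z^0.
  monomial -1·x^1·y^1 ↦ -1·X^1·Y^1·Z^0.
  monomial -2·x^1·y^0 ↦ -2·X^1·Y^0·Z^1.
  monomial 2·x^0·y^2 ↦ 2·X^0·Y^2·Z^0.
  monomial -1·x^0·y^1 ↦ -1·X^0·Y^1·Z^1.
  monomial 2·x^0·y^0 ↦ 2·X^0·Y^0·Z^2.
Collecting: F(X, Y, Z) = -X**2 - X*Y - 2*X*Z + 2*Y**2 - Y*Z + 2*Z**2.


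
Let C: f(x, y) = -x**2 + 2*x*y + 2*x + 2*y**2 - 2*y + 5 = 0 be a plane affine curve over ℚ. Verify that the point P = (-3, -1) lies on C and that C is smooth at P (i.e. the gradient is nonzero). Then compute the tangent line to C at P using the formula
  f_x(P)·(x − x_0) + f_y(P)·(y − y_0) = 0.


Tangent line at P: 6*x - 12*y + 6 = 0.

Step 1: f(-3, -1) = 0, so P lies on C.
Step 2: partial derivatives
  f_x(x, y) = -2*x + 2*y + 2, f_y(x, y) = 2*x + 4*y - 2.
  f_x(P) = 6, f_y(P) = -12 (gradient nonzero, so P is smooth).
Step 3: tangent line at P: 6·(x − -3) + -12·(y − -1) = 0.
Expanding: 6*x - 12*y + 6 = 0.


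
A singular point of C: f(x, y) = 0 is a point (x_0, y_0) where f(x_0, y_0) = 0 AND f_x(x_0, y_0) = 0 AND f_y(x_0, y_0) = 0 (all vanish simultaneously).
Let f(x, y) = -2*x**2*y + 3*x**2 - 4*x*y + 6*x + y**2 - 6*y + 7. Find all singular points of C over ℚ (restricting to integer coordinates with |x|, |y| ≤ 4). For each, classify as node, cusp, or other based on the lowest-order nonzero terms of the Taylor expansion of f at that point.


Singular points: {(-1, 2)}; classification: node.

Compute partial derivatives:
  f_x = -4*x*y + 6*x - 4*y + 6.
  f_y = -2*x**2 - 4*x + 2*y - 6.
Scan x_0 ∈ {−4, ..., 4}. For each x_0, f_y(x_0, y) is a polynomial in y; find its integer roots y ∈ {−4, ..., 4}, then test f_x and f at those candidates.
  x = -4: f_y(-4, y) = 2*y - 22; no integer root y with |y| ≤ 4.
  x = -3: f_y(-3, y) = 2*y - 12; no integer root y with |y| ≤ 4.
  x = -2: f_y(-2, y) = 2*y - 6; vanishes at y ∈ {3}. (-2, 3): f_x = 6 ≠ 0.
  x = -1: f_y(-1, y) = 2*y - 4; vanishes at y ∈ {2}. (-1, 2): f_x = 0, f = 0 — SINGULAR.
  x = 0: f_y(0, y) = 2*y - 6; vanishes at y ∈ {3}. (0, 3): f_x = -6 ≠ 0.
  x = 1: f_y(1, y) = 2*y - 12; no integer root y with |y| ≤ 4.
  x = 2: f_y(2, y) = 2*y - 22; no integer root y with |y| ≤ 4.
  x = 3: f_y(3, y) = 2*y - 36; no integer root y with |y| ≤ 4.
  x = 4: f_y(4, y) = 2*y - 54; no integer root y with |y| ≤ 4.
Only singular point on the grid: (-1, 2).
Classify: substitute x = -1 + u, y = 2 + v and expand: f = -2*u**2*v - u**2 + v**2.
No constant or linear terms (consistent with a singular point). Quadratic part: -u**2 + v**2. Cubic part: -2*u**2*v.
The quadratic part v**2 - u**2 = (v − u)(v + u) splits into two distinct linear factors, so there are two distinct tangent lines y − 2 = ±(x − -1) — this is a node (ordinary double point).
Classification: node.


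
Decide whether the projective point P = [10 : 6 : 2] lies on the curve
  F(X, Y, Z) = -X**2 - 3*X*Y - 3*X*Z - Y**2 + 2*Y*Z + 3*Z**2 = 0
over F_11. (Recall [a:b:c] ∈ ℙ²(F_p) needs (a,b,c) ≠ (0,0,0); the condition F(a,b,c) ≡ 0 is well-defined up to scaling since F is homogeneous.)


F(10,6,2) ≡ 1 (mod 11); P is NOT on the curve.

Evaluate F(10, 6, 2) term-by-term (mod 11).
  -X**2 ↦ -1·100·1·1 = -100
  -3*X*Y ↦ -3·10·6·1 = -180
  -3*X*Z ↦ -3·10·1·2 = -60
  -Y**2 ↦ -1·1·36·1 = -36
  2*Y*Z ↦ 2·1·6·2 = 24
  3*Z**2 ↦ 3·1·1·4 = 12
Sum: F(10, 6, 2) = (-100) + (-180) + (-60) + (-36) + (24) + (12) = -340.
Reducing mod 11: -340 ≡ 1 (mod 11).
Since F(a, b, c) ≡ 1 ≠ 0 (mod 11), P does NOT lie on the curve.


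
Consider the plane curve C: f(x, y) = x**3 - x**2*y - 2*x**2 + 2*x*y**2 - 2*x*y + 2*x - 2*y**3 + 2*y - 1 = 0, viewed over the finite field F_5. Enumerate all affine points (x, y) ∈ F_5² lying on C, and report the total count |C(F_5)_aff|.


Affine F_5-points: {(1, 0), (1, 2), (1, 4), (2, 4), (3, 1), (3, 3), (3, 4)}; count = 7.

For each of the 25 pairs (x, y) ∈ F_5², evaluate f(x, y) mod 5. Record the zeros.
  x = 0: [0↦4, 1↦4, 2↦2, 3↦1, 4↦4]  zeros at y ∈ ∅
  x = 1: [0↦0, 1↦4, 2↦0, 3↦1, 4↦0]  zeros at y ∈ {0, 2, 4}
  x = 2: [0↦3, 1↦4, 2↦1, 3↦2, 4↦0]  zeros at y ∈ {4}
  x = 3: [0↦4, 1↦0, 2↦1, 3↦0, 4↦0]  zeros at y ∈ {1, 3, 4}
  x = 4: [0↦4, 1↦3, 2↦1, 3↦1, 4↦1]  zeros at y ∈ ∅
Collecting zeros: affine points = {(1, 0), (1, 2), (1, 4), (2, 4), (3, 1), (3, 3), (3, 4)}.
Total count |C(F_5)_aff| = 7.


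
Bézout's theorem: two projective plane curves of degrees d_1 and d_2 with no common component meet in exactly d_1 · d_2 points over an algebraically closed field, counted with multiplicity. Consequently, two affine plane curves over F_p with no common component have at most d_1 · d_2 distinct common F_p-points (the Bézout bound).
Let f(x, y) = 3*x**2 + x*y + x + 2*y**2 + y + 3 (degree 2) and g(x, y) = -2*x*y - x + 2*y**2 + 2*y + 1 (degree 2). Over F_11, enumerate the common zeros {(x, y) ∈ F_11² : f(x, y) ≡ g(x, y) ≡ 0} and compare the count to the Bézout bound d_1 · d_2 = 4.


Common zeros: {(2, 3)}; count = 1; Bézout bound = 4.

deg(f) = 2, deg(g) = 2, so Bézout bound = 4.
Scan x ∈ F_11. For each x, list the y ∈ F_11 with f(x, y) ≡ 0 and those with g(x, y) ≡ 0 (mod 11); the common zeros in that column are the intersection.
  x = 0: f ≡ 0 at y ∈ ∅; g ≡ 0 at y ∈ ∅; common: ∅.
  x = 1: f ≡ 0 at y ∈ {1, 9}; g ≡ 0 at y ∈ {0}; common: ∅.
  x = 2: f ≡ 0 at y ∈ {1, 3}; g ≡ 0 at y ∈ {3, 9}; common: {3}.
  x = 3: f ≡ 0 at y ∈ {0, 9}; g ≡ 0 at y ∈ ∅; common: ∅.
  x = 4: f ≡ 0 at y ∈ {0, 3}; g ≡ 0 at y ∈ {6, 8}; common: ∅.
  x = 5: f ≡ 0 at y ∈ ∅; g ≡ 0 at y ∈ ∅; common: ∅.
  x = 6: f ≡ 0 at y ∈ {6, 7}; g ≡ 0 at y ∈ ∅; common: ∅.
  x = 7: f ≡ 0 at y ∈ ∅; g ≡ 0 at y ∈ {2, 4}; common: ∅.
  x = 8: f ≡ 0 at y ∈ ∅; g ≡ 0 at y ∈ ∅; common: ∅.
  x = 9: f ≡ 0 at y ∈ ∅; g ≡ 0 at y ∈ {1, 7}; common: ∅.
  x = 10: f ≡ 0 at y ∈ {5, 6}; g ≡ 0 at y ∈ {10}; common: ∅.
Collecting: common zeros = {(2, 3)}, so the count is 1.
Comparison with the Bézout bound: 1 ≤ 4 = deg(f)·deg(g), as expected for curves with no common component (the affine F_11-count falls short of the bound because intersections may lie at infinity, over extension fields, or carry multiplicity).


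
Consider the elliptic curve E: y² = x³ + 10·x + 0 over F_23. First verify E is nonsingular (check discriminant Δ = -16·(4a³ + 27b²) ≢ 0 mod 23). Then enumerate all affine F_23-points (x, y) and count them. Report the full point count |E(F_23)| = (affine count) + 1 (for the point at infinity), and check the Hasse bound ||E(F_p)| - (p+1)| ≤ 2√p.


Affine points = {(0, 0), (4, 9), (4, 14), (6, 0), (12, 10), (12, 13), (13, 2), (13, 21), (14, 3), (14, 20), (15, 11), (15, 12), (16, 1), (16, 22), (17, 0), (18, 3), (18, 20), (20, 9), (20, 14), (21, 8), (21, 15), (22, 9), (22, 14)}; affine count = 23; |E(F_23)| = 24.

Discriminant check: Δ ∝ 4a³ + 27b² = 4·10³ + 27·0² = 4·1000 + 27·0 ≡ 21 (mod 23). Nonzero ⇒ E is nonsingular.
For each x ∈ F_23, compute rhs = x³ + 10·x + 0 mod 23, then count y ∈ F_23 with y² ≡ rhs.
  x = 0: rhs = 0, matching y values: 0 (1 points).
  x = 1: rhs = 11, matching y values: none (0 points).
  x = 2: rhs = 5, matching y values: none (0 points).
  x = 3: rhs = 11, matching y values: none (0 points).
  x = 4: rhs = 12, matching y values: 9, 14 (2 points).
  x = 5: rhs = 14, matching y values: none (0 points).
  x = 6: rhs = 0, matching y values: 0 (1 points).
  x = 7: rhs = 22, matching y values: none (0 points).
  x = 8: rhs = 17, matching y values: none (0 points).
  x = 9: rhs = 14, matching y values: none (0 points).
  x = 10: rhs = 19, matching y values: none (0 points).
  x = 11: rhs = 15, matching y values: none (0 points).
  x = 12: rhs = 8, matching y values: 10, 13 (2 points).
  x = 13: rhs = 4, matching y values: 2, 21 (2 points).
  x = 14: rhs = 9, matching y values: 3, 20 (2 points).
  x = 15: rhs = 6, matching y values: 11, 12 (2 points).
  x = 16: rhs = 1, matching y values: 1, 22 (2 points).
  x = 17: rhs = 0, matching y values: 0 (1 points).
  x = 18: rhs = 9, matching y values: 3, 20 (2 points).
  x = 19: rhs = 11, matching y values: none (0 points).
  x = 20: rhs = 12, matching y values: 9, 14 (2 points).
  x = 21: rhs = 18, matching y values: 8, 15 (2 points).
  x = 22: rhs = 12, matching y values: 9, 14 (2 points).
Total affine count: 23.
Full point count |E(F_23)| = 23 + 1 = 24.
Hasse bound: |24 − (23+1)| = |0| = 0 ≤ 2√23 ≈ 9.5917 ✓.


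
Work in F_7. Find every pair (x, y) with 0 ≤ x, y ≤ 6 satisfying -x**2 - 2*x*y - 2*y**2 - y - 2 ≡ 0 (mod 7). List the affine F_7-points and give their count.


Affine F_7-points: {(4, 3)}; count = 1.

For each of the 49 pairs (x, y) ∈ F_7², evaluate f(x, y) mod 7. Record the zeros.
  x = 0: [0↦5, 1↦2, 2↦2, 3↦5, 4↦4, 5↦6, 6↦4]  zeros at y ∈ ∅
  x = 1: [0↦4, 1↦6, 2↦4, 3↦5, 4↦2, 5↦2, 6↦5]  zeros at y ∈ ∅
  x = 2: [0↦1, 1↦1, 2↦4, 3↦3, 4↦5, 5↦3, 6↦4]  zeros at y ∈ ∅
  x = 3: [0↦3, 1↦1, 2↦2, 3↦6, 4↦6, 5↦2, 6↦1]  zeros at y ∈ ∅
  x = 4: [0↦3, 1↦6, 2↦5, 3↦0, 4↦5, 5↦6, 6↦3]  zeros at y ∈ {3}
  x = 5: [0↦1, 1↦2, 2↦6, 3↦6, 4↦2, 5↦1, 6↦3]  zeros at y ∈ ∅
  x = 6: [0↦4, 1↦3, 2↦5, 3↦3, 4↦4, 5↦1, 6↦1]  zeros at y ∈ ∅
Collecting zeros: affine points = {(4, 3)}.
Total count |C(F_7)_aff| = 1.


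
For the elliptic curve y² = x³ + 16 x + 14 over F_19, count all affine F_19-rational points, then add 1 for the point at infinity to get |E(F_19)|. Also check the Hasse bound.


Affine points = {(2, 4), (2, 15), (4, 3), (4, 16), (11, 1), (11, 18), (13, 5), (13, 14), (15, 0), (18, 4), (18, 15)}; affine count = 11; |E(F_19)| = 12.

Discriminant check: Δ ∝ 4a³ + 27b² = 4·16³ + 27·14² = 4·4096 + 27·196 ≡ 16 (mod 19). Nonzero ⇒ E is nonsingular.
For each x ∈ F_19, compute rhs = x³ + 16·x + 14 mod 19, then count y ∈ F_19 with y² ≡ rhs.
  x = 0: rhs = 14, matching y values: none (0 points).
  x = 1: rhs = 12, matching y values: none (0 points).
  x = 2: rhs = 16, matching y values: 4, 15 (2 points).
  x = 3: rhs = 13, matching y values: none (0 points).
  x = 4: rhs = 9, matching y values: 3, 16 (2 points).
  x = 5: rhs = 10, matching y values: none (0 points).
  x = 6: rhs = 3, matching y values: none (0 points).
  x = 7: rhs = 13, matching y values: none (0 points).
  x = 8: rhs = 8, matching y values: none (0 points).
  x = 9: rhs = 13, matching y values: none (0 points).
  x = 10: rhs = 15, matching y values: none (0 points).
  x = 11: rhs = 1, matching y values: 1, 18 (2 points).
  x = 12: rhs = 15, matching y values: none (0 points).
  x = 13: rhs = 6, matching y values: 5, 14 (2 points).
  x = 14: rhs = 18, matching y values: none (0 points).
  x = 15: rhs = 0, matching y values: 0 (1 points).
  x = 16: rhs = 15, matching y values: none (0 points).
  x = 17: rhs = 12, matching y values: none (0 points).
  x = 18: rhs = 16, matching y values: 4, 15 (2 points).
Total affine count: 11.
Full point count |E(F_19)| = 11 + 1 = 12.
Hasse bound: |12 − (19+1)| = |-8| = 8 ≤ 2√19 ≈ 8.7178 ✓.


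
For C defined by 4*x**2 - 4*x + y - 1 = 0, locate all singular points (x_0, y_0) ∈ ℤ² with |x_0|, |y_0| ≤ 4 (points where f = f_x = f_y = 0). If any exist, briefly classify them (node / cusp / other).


No singular points in the scanned grid; C is smooth there.

Compute partial derivatives:
  f_x = 8*x - 4.
  f_y = 1.
f_y = 1 is a nonzero constant, so f_y never vanishes: no point (x, y) can satisfy f = f_x = f_y = 0. In particular no (x, y) ∈ {−4, ..., 4}² is singular; the curve is smooth.


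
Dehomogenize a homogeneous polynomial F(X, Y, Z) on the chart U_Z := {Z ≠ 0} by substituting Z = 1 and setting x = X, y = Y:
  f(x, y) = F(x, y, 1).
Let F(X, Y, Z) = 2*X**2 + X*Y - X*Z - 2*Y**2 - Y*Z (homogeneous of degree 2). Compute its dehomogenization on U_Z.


f(x, y) = 2*x**2 + x*y - x - 2*y**2 - y

On U_Z we set Z = 1. Each monomial c·X^i·Y^j·Z^k in F becomes c·x^i·y^j·1^k = c·x^i·y^j.
Substituting Z = 1: F(X, Y, 1) = 2*x**2 + x*y - x - 2*y**2 - y.
Note: deg(f) ≤ deg(F) = 2; strict inequality happens when F is divisible by Z (lost terms).


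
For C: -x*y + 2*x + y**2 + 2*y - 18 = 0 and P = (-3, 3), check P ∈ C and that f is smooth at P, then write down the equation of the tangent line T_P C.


Tangent line at P: -x + 11*y - 36 = 0.

Step 1: f(-3, 3) = 0, so P lies on C.
Step 2: partial derivatives
  f_x(x, y) = 2 - y, f_y(x, y) = -x + 2*y + 2.
  f_x(P) = -1, f_y(P) = 11 (gradient nonzero, so P is smooth).
Step 3: tangent line at P: -1·(x − -3) + 11·(y − 3) = 0.
Expanding: -x + 11*y - 36 = 0.


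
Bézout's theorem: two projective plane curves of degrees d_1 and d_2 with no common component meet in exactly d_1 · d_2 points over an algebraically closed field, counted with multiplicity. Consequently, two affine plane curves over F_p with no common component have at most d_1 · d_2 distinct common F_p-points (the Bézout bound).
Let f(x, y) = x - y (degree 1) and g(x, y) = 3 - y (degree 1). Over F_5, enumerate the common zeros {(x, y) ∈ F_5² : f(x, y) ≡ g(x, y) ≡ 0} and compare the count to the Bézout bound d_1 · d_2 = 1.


Common zeros: {(3, 3)}; count = 1; Bézout bound = 1.

deg(f) = 1, deg(g) = 1, so Bézout bound = 1.
Scan x ∈ F_5. For each x, list the y ∈ F_5 with f(x, y) ≡ 0 and those with g(x, y) ≡ 0 (mod 5); the common zeros in that column are the intersection.
  x = 0: f ≡ 0 at y ∈ {0}; g ≡ 0 at y ∈ {3}; common: ∅.
  x = 1: f ≡ 0 at y ∈ {1}; g ≡ 0 at y ∈ {3}; common: ∅.
  x = 2: f ≡ 0 at y ∈ {2}; g ≡ 0 at y ∈ {3}; common: ∅.
  x = 3: f ≡ 0 at y ∈ {3}; g ≡ 0 at y ∈ {3}; common: {3}.
  x = 4: f ≡ 0 at y ∈ {4}; g ≡ 0 at y ∈ {3}; common: ∅.
Collecting: common zeros = {(3, 3)}, so the count is 1.
Comparison with the Bézout bound: 1 ≤ 1 = deg(f)·deg(g), as expected for curves with no common component (the bound is attained).


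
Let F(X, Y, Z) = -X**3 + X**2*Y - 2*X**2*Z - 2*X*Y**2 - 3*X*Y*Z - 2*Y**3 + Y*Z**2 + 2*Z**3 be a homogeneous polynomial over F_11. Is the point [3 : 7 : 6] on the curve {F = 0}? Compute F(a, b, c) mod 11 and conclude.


F(3,7,6) ≡ 2 (mod 11); P is NOT on the curve.

Evaluate F(3, 7, 6) term-by-term (mod 11).
  -X**3 ↦ -1·27·1·1 = -27
  X**2*Y ↦ 1·9·7·1 = 63
  -2*X**2*Z ↦ -2·9·1·6 = -108
  -2*X*Y**2 ↦ -2·3·49·1 = -294
  -3*X*Y*Z ↦ -3·3·7·6 = -378
  -2*Y**3 ↦ -2·1·343·1 = -686
  Y*Z**2 ↦ 1·1·7·36 = 252
  2*Z**3 ↦ 2·1·1·216 = 432
Sum: F(3, 7, 6) = (-27) + (63) + (-108) + (-294) + (-378) + (-686) + (252) + (432) = -746.
Reducing mod 11: -746 ≡ 2 (mod 11).
Since F(a, b, c) ≡ 2 ≠ 0 (mod 11), P does NOT lie on the curve.


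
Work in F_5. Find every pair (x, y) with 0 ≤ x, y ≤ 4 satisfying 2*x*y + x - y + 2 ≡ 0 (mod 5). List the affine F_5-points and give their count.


Affine F_5-points: {(0, 2), (1, 2), (2, 2), (3, 0), (3, 1), (3, 2), (3, 3), (3, 4), (4, 2)}; count = 9.

For each of the 25 pairs (x, y) ∈ F_5², evaluate f(x, y) mod 5. Record the zeros.
  x = 0: [0↦2, 1↦1, 2↦0, 3↦4, 4↦3]  zeros at y ∈ {2}
  x = 1: [0↦3, 1↦4, 2↦0, 3↦1, 4↦2]  zeros at y ∈ {2}
  x = 2: [0↦4, 1↦2, 2↦0, 3↦3, 4↦1]  zeros at y ∈ {2}
  x = 3: [0↦0, 1↦0, 2↦0, 3↦0, 4↦0]  zeros at y ∈ {0, 1, 2, 3, 4}
  x = 4: [0↦1, 1↦3, 2↦0, 3↦2, 4↦4]  zeros at y ∈ {2}
Collecting zeros: affine points = {(0, 2), (1, 2), (2, 2), (3, 0), (3, 1), (3, 2), (3, 3), (3, 4), (4, 2)}.
Total count |C(F_5)_aff| = 9.


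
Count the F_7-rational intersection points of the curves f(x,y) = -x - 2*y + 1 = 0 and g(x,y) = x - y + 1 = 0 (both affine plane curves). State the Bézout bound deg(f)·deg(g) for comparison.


Common zeros: {(2, 3)}; count = 1; Bézout bound = 1.

deg(f) = 1, deg(g) = 1, so Bézout bound = 1.
Scan x ∈ F_7. For each x, list the y ∈ F_7 with f(x, y) ≡ 0 and those with g(x, y) ≡ 0 (mod 7); the common zeros in that column are the intersection.
  x = 0: f ≡ 0 at y ∈ {4}; g ≡ 0 at y ∈ {1}; common: ∅.
  x = 1: f ≡ 0 at y ∈ {0}; g ≡ 0 at y ∈ {2}; common: ∅.
  x = 2: f ≡ 0 at y ∈ {3}; g ≡ 0 at y ∈ {3}; common: {3}.
  x = 3: f ≡ 0 at y ∈ {6}; g ≡ 0 at y ∈ {4}; common: ∅.
  x = 4: f ≡ 0 at y ∈ {2}; g ≡ 0 at y ∈ {5}; common: ∅.
  x = 5: f ≡ 0 at y ∈ {5}; g ≡ 0 at y ∈ {6}; common: ∅.
  x = 6: f ≡ 0 at y ∈ {1}; g ≡ 0 at y ∈ {0}; common: ∅.
Collecting: common zeros = {(2, 3)}, so the count is 1.
Comparison with the Bézout bound: 1 ≤ 1 = deg(f)·deg(g), as expected for curves with no common component (the bound is attained).


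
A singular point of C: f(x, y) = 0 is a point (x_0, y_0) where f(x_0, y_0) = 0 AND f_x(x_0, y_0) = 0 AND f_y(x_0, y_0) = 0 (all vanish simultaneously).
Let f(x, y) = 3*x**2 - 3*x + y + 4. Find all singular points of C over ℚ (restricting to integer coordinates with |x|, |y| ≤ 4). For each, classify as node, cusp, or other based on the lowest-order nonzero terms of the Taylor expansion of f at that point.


No singular points in the scanned grid; C is smooth there.

Compute partial derivatives:
  f_x = 6*x - 3.
  f_y = 1.
f_y = 1 is a nonzero constant, so f_y never vanishes: no point (x, y) can satisfy f = f_x = f_y = 0. In particular no (x, y) ∈ {−4, ..., 4}² is singular; the curve is smooth.


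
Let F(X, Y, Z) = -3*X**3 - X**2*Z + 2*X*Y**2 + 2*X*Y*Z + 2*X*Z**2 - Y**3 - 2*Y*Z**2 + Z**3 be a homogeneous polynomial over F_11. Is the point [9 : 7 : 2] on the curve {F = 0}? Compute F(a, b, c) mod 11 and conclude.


F(9,7,2) ≡ 6 (mod 11); P is NOT on the curve.

Evaluate F(9, 7, 2) term-by-term (mod 11).
  -3*X**3 ↦ -3·729·1·1 = -2187
  -X**2*Z ↦ -1·81·1·2 = -162
  2*X*Y**2 ↦ 2·9·49·1 = 882
  2*X*Y*Z ↦ 2·9·7·2 = 252
  2*X*Z**2 ↦ 2·9·1·4 = 72
  -Y**3 ↦ -1·1·343·1 = -343
  -2*Y*Z**2 ↦ -2·1·7·4 = -56
  Z**3 ↦ 1·1·1·8 = 8
Sum: F(9, 7, 2) = (-2187) + (-162) + (882) + (252) + (72) + (-343) + (-56) + (8) = -1534.
Reducing mod 11: -1534 ≡ 6 (mod 11).
Since F(a, b, c) ≡ 6 ≠ 0 (mod 11), P does NOT lie on the curve.


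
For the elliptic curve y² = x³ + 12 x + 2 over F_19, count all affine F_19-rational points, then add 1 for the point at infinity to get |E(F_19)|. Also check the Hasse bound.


Affine points = {(4, 0), (5, 4), (5, 15), (6, 9), (6, 10), (7, 7), (7, 12), (10, 1), (10, 18), (14, 8), (14, 11), (15, 2), (15, 17)}; affine count = 13; |E(F_19)| = 14.

Discriminant check: Δ ∝ 4a³ + 27b² = 4·12³ + 27·2² = 4·1728 + 27·4 ≡ 9 (mod 19). Nonzero ⇒ E is nonsingular.
For each x ∈ F_19, compute rhs = x³ + 12·x + 2 mod 19, then count y ∈ F_19 with y² ≡ rhs.
  x = 0: rhs = 2, matching y values: none (0 points).
  x = 1: rhs = 15, matching y values: none (0 points).
  x = 2: rhs = 15, matching y values: none (0 points).
  x = 3: rhs = 8, matching y values: none (0 points).
  x = 4: rhs = 0, matching y values: 0 (1 points).
  x = 5: rhs = 16, matching y values: 4, 15 (2 points).
  x = 6: rhs = 5, matching y values: 9, 10 (2 points).
  x = 7: rhs = 11, matching y values: 7, 12 (2 points).
  x = 8: rhs = 2, matching y values: none (0 points).
  x = 9: rhs = 3, matching y values: none (0 points).
  x = 10: rhs = 1, matching y values: 1, 18 (2 points).
  x = 11: rhs = 2, matching y values: none (0 points).
  x = 12: rhs = 12, matching y values: none (0 points).
  x = 13: rhs = 18, matching y values: none (0 points).
  x = 14: rhs = 7, matching y values: 8, 11 (2 points).
  x = 15: rhs = 4, matching y values: 2, 17 (2 points).
  x = 16: rhs = 15, matching y values: none (0 points).
  x = 17: rhs = 8, matching y values: none (0 points).
  x = 18: rhs = 8, matching y values: none (0 points).
Total affine count: 13.
Full point count |E(F_19)| = 13 + 1 = 14.
Hasse bound: |14 − (19+1)| = |-6| = 6 ≤ 2√19 ≈ 8.7178 ✓.


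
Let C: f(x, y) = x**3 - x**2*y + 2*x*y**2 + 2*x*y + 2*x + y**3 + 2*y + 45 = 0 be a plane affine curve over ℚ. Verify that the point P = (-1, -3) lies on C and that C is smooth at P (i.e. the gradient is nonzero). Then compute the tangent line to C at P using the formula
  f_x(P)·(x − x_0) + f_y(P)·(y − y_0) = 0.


Tangent line at P: 11*x + 38*y + 125 = 0.

Step 1: f(-1, -3) = 0, so P lies on C.
Step 2: partial derivatives
  f_x(x, y) = 3*x**2 - 2*x*y + 2*y**2 + 2*y + 2, f_y(x, y) = -x**2 + 4*x*y + 2*x + 3*y**2 + 2.
  f_x(P) = 11, f_y(P) = 38 (gradient nonzero, so P is smooth).
Step 3: tangent line at P: 11·(x − -1) + 38·(y − -3) = 0.
Expanding: 11*x + 38*y + 125 = 0.


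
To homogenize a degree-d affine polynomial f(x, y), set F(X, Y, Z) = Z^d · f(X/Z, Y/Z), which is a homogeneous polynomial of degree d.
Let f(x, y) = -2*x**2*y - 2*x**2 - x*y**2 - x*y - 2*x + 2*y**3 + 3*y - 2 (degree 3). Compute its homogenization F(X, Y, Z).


F(X, Y, Z) = -2*X**2*Y - 2*X**2*Z - X*Y**2 - X*Y*Z - 2*X*Z**2 + 2*Y**3 + 3*Y*Z**2 - 2*Z**3

deg(f) = 3.
Substitute x = X/Z, y = Y/Z into f, then multiply by Z^3.
  monomial -2·x^2·y^1 ↦ -2·X^2·Y^1·Z^0.
  monomial -2·x^2·y^0 ↦ -2·X^2·Y^0·Z^1.
  monomial -1·x^1·y^2 ↦ -1·X^1·Y^2·Z^0.
  monomial -1·x^1·y^1 ↦ -1·X^1·Y^1·Z^1.
  monomial -2·x^1·y^0 ↦ -2·X^1·Y^0·Z^2.
  monomial 2·x^0·y^3 ↦ 2·X^0·Y^3·Z^0.
  monomial 3·x^0·y^1 ↦ 3·X^0·Y^1·Z^2.
  monomial -2·x^0·y^0 ↦ -2·X^0·Y^0·Z^3.
Collecting: F(X, Y, Z) = -2*X**2*Y - 2*X**2*Z - X*Y**2 - X*Y*Z - 2*X*Z**2 + 2*Y**3 + 3*Y*Z**2 - 2*Z**3.


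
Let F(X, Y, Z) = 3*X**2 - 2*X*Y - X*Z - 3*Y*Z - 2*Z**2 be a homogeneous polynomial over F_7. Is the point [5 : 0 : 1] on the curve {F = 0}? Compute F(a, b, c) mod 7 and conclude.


F(5,0,1) ≡ 5 (mod 7); P is NOT on the curve.

Evaluate F(5, 0, 1) term-by-term (mod 7).
  3*X**2 ↦ 3·25·1·1 = 75
  -2*X*Y ↦ -2·5·0·1 = 0
  -X*Z ↦ -1·5·1·1 = -5
  -3*Y*Z ↦ -3·1·0·1 = 0
  -2*Z**2 ↦ -2·1·1·1 = -2
Sum: F(5, 0, 1) = (75) + (0) + (-5) + (0) + (-2) = 68.
Reducing mod 7: 68 ≡ 5 (mod 7).
Since F(a, b, c) ≡ 5 ≠ 0 (mod 7), P does NOT lie on the curve.


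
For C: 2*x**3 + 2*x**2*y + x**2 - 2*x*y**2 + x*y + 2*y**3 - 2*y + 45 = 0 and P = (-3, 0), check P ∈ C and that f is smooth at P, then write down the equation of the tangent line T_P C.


Tangent line at P: 48*x + 13*y + 144 = 0.

Step 1: f(-3, 0) = 0, so P lies on C.
Step 2: partial derivatives
  f_x(x, y) = 6*x**2 + 4*x*y + 2*x - 2*y**2 + y, f_y(x, y) = 2*x**2 - 4*x*y + x + 6*y**2 - 2.
  f_x(P) = 48, f_y(P) = 13 (gradient nonzero, so P is smooth).
Step 3: tangent line at P: 48·(x − -3) + 13·(y − 0) = 0.
Expanding: 48*x + 13*y + 144 = 0.


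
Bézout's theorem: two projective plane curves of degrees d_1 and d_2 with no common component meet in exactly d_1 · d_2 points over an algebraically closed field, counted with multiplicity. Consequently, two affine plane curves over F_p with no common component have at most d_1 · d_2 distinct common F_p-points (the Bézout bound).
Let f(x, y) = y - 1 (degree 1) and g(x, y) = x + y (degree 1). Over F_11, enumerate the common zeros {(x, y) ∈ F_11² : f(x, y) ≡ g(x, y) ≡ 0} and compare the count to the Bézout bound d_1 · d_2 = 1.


Common zeros: {(10, 1)}; count = 1; Bézout bound = 1.

deg(f) = 1, deg(g) = 1, so Bézout bound = 1.
Scan x ∈ F_11. For each x, list the y ∈ F_11 with f(x, y) ≡ 0 and those with g(x, y) ≡ 0 (mod 11); the common zeros in that column are the intersection.
  x = 0: f ≡ 0 at y ∈ {1}; g ≡ 0 at y ∈ {0}; common: ∅.
  x = 1: f ≡ 0 at y ∈ {1}; g ≡ 0 at y ∈ {10}; common: ∅.
  x = 2: f ≡ 0 at y ∈ {1}; g ≡ 0 at y ∈ {9}; common: ∅.
  x = 3: f ≡ 0 at y ∈ {1}; g ≡ 0 at y ∈ {8}; common: ∅.
  x = 4: f ≡ 0 at y ∈ {1}; g ≡ 0 at y ∈ {7}; common: ∅.
  x = 5: f ≡ 0 at y ∈ {1}; g ≡ 0 at y ∈ {6}; common: ∅.
  x = 6: f ≡ 0 at y ∈ {1}; g ≡ 0 at y ∈ {5}; common: ∅.
  x = 7: f ≡ 0 at y ∈ {1}; g ≡ 0 at y ∈ {4}; common: ∅.
  x = 8: f ≡ 0 at y ∈ {1}; g ≡ 0 at y ∈ {3}; common: ∅.
  x = 9: f ≡ 0 at y ∈ {1}; g ≡ 0 at y ∈ {2}; common: ∅.
  x = 10: f ≡ 0 at y ∈ {1}; g ≡ 0 at y ∈ {1}; common: {1}.
Collecting: common zeros = {(10, 1)}, so the count is 1.
Comparison with the Bézout bound: 1 ≤ 1 = deg(f)·deg(g), as expected for curves with no common component (the bound is attained).


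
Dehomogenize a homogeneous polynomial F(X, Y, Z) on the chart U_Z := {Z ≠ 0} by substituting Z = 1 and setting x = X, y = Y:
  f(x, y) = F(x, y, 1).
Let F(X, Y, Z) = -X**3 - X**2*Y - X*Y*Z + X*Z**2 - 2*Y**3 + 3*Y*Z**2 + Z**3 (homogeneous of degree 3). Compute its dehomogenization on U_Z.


f(x, y) = -x**3 - x**2*y - x*y + x - 2*y**3 + 3*y + 1

On U_Z we set Z = 1. Each monomial c·X^i·Y^j·Z^k in F becomes c·x^i·y^j·1^k = c·x^i·y^j.
Substituting Z = 1: F(X, Y, 1) = -x**3 - x**2*y - x*y + x - 2*y**3 + 3*y + 1.
Note: deg(f) ≤ deg(F) = 3; strict inequality happens when F is divisible by Z (lost terms).
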